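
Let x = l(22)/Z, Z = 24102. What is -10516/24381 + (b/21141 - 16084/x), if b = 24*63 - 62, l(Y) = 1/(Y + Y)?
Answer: -3742776094705162/219429 ≈ -1.7057e+10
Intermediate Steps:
l(Y) = 1/(2*Y)
x = 1/1060488 (x = ((1/2)/22)/24102 = ((1/2)*(1/22))*(1/24102) = (1/44)*(1/24102) = 1/1060488 ≈ 9.4296e-7)
b = 1450 (b = 1512 - 62 = 1450)
-10516/24381 + (b/21141 - 16084/x) = -10516/24381 + (1450/21141 - 16084/1/1060488) = -10516*1/24381 + (1450*(1/21141) - 16084*1060488) = -10516/24381 + (50/729 - 17056888992) = -10516/24381 - 12434472075118/729 = -3742776094705162/219429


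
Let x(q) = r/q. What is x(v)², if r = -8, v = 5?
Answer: 64/25 ≈ 2.5600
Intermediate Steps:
x(q) = -8/q
x(v)² = (-8/5)² = 64/25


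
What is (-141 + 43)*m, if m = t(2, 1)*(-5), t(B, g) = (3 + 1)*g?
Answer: 1960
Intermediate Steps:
t(B, g) = 4*g
m = -20 (m = (4*1)*(-5) = 4*(-5) = -20)
(-141 + 43)*m = (-141 + 43)*(-20) = -98*(-20) = 1960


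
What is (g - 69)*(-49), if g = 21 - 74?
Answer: 5978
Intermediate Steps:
g = -53
(g - 69)*(-49) = (-53 - 69)*(-49) = -122*(-49) = 5978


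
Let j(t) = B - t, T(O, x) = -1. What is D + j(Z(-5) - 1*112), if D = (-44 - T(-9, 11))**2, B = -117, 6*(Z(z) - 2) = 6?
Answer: 1841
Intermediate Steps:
Z(z) = 3 (Z(z) = 2 + (1/6)*6 = 2 + 1 = 3)
j(t) = -117 - t
D = 1849 (D = (-44 - 1*(-1))**2 = (-44 + 1)**2 = (-43)**2 = 1849)
D + j(Z(-5) - 1*112) = 1849 + (-117 - (3 - 1*112)) = 1849 + (-117 - (3 - 112)) = 1849 + (-117 - 1*(-109)) = 1849 + (-117 + 109) = 1849 - 8 = 1841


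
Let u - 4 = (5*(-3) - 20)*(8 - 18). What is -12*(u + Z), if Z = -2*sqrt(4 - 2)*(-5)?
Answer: -4248 - 120*sqrt(2) ≈ -4417.7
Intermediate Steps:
u = 354 (u = 4 + (5*(-3) - 20)*(8 - 18) = 4 + (-15 - 20)*(-10) = 4 - 35*(-10) = 4 + 350 = 354)
Z = 10*sqrt(2) (Z = -2*sqrt(2)*(-5) = 10*sqrt(2) ≈ 14.142)
-12*(u + Z) = -12*(354 + 10*sqrt(2)) = -4248 - 120*sqrt(2)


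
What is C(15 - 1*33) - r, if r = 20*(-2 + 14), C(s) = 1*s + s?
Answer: -276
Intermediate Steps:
C(s) = 2*s (C(s) = s + s = 2*s)
r = 240 (r = 20*12 = 240)
C(15 - 1*33) - r = 2*(15 - 1*33) - 1*240 = 2*(15 - 33) - 240 = 2*(-18) - 240 = -36 - 240 = -276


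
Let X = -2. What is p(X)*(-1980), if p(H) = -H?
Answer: -3960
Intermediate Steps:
p(X)*(-1980) = -1*(-2)*(-1980) = 2*(-1980) = -3960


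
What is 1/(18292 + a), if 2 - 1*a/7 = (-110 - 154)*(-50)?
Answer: -1/74094 ≈ -1.3496e-5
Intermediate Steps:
a = -92386 (a = 14 - 7*(-110 - 154)*(-50) = 14 - (-1848)*(-50) = 14 - 7*13200 = 14 - 92400 = -92386)
1/(18292 + a) = 1/(18292 - 92386) = 1/(-74094) = -1/74094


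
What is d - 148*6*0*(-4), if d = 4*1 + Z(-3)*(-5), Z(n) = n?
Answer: 19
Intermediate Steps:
d = 19 (d = 4*1 - 3*(-5) = 4 + 15 = 19)
d - 148*6*0*(-4) = 19 - 148*6*0*(-4) = 19 - 0*(-4) = 19 - 148*0 = 19 + 0 = 19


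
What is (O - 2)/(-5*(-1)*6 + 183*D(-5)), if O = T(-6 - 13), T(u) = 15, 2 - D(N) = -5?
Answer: 13/1311 ≈ 0.0099161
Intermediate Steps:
D(N) = 7 (D(N) = 2 - 1*(-5) = 2 + 5 = 7)
O = 15
(O - 2)/(-5*(-1)*6 + 183*D(-5)) = (15 - 2)/(-5*(-1)*6 + 183*7) = 13/(5*6 + 1281) = 13/(30 + 1281) = 13/1311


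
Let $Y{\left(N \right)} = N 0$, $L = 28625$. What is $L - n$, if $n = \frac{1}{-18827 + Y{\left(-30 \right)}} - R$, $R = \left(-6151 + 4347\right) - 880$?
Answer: $\frac{488391208}{18827} \approx 25941.0$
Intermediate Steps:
$R = -2684$ ($R = -1804 - 880 = -2684$)
$Y{\left(N \right)} = 0$
$n = \frac{50531667}{18827}$ ($n = \frac{1}{-18827 + 0} - -2684 = \frac{1}{-18827} + 2684 = - \frac{1}{18827} + 2684 = \frac{50531667}{18827} \approx 2684.0$)
$L - n = 28625 - \frac{50531667}{18827} = \frac{488391208}{18827}$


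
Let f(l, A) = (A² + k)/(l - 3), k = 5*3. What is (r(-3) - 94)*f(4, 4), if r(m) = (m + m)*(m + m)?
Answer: -1798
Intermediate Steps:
k = 15
f(l, A) = (15 + A²)/(-3 + l) (f(l, A) = (A² + 15)/(l - 3) = (15 + A²)/(-3 + l))
r(m) = 4*m² (r(m) = (2*m)*(2*m) = 4*m²)
(r(-3) - 94)*f(4, 4) = (4*(-3)² - 94)*((15 + 4²)/(-3 + 4)) = (4*9 - 94)*((15 + 16)/1) = (36 - 94)*(1*31) = -58*31 = -1798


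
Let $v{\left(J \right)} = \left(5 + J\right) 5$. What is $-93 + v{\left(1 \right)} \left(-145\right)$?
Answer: $-4443$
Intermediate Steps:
$v{\left(J \right)} = 25 + 5 J$
$-93 + v{\left(1 \right)} \left(-145\right) = -93 + \left(25 + 5 \cdot 1\right) \left(-145\right) = -93 + \left(25 + 5\right) \left(-145\right) = -93 + 30 \left(-145\right) = -93 - 4350 = -4443$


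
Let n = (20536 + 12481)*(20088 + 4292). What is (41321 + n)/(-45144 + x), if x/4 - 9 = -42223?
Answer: -804995781/214000 ≈ -3761.7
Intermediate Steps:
x = -168856 (x = 36 + 4*(-42223) = 36 - 168892 = -168856)
n = 804954460 (n = 33017*24380 = 804954460)
(41321 + n)/(-45144 + x) = (41321 + 804954460)/(-45144 - 168856) = 804995781/(-214000) = 804995781*(-1/214000) = -804995781/214000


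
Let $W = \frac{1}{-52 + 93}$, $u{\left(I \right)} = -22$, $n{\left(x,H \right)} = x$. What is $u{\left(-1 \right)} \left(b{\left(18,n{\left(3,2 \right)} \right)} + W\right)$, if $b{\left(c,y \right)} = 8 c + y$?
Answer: $- \frac{132616}{41} \approx -3234.5$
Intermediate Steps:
$b{\left(c,y \right)} = y + 8 c$
$W = \frac{1}{41} \approx 0.02439$
$u{\left(-1 \right)} \left(b{\left(18,n{\left(3,2 \right)} \right)} + W\right) = - 22 \left(\left(3 + 8 \cdot 18\right) + \frac{1}{41}\right) = - 22 \left(\left(3 + 144\right) + \frac{1}{41}\right) = - 22 \left(147 + \frac{1}{41}\right) = \left(-22\right) \frac{6028}{41} = - \frac{132616}{41}$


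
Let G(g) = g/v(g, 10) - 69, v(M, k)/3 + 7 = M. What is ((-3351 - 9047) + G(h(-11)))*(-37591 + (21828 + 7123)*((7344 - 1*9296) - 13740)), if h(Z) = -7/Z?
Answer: 56642305715171/10 ≈ 5.6642e+12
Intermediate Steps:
v(M, k) = -21 + 3*M
G(g) = -69 + g/(-21 + 3*g) (G(g) = g/(-21 + 3*g) - 69 = -69 + g/(-21 + 3*g))
((-3351 - 9047) + G(h(-11)))*(-37591 + (21828 + 7123)*((7344 - 1*9296) - 13740)) = ((-3351 - 9047) + (1449 - (-1442)/(-11))/(3*(-7 - 7/(-11))))*(-37591 + (21828 + 7123)*((7344 - 1*9296) - 13740)) = (-12398 + (1449 - (-1442)*(-1)/11)/(3*(-7 - 7*(-1/11))))*(-37591 + 28951*((7344 - 9296) - 13740)) = (-12398 + (1449 - 206*7/11)/(3*(-7 + 7/11)))*(-37591 + 28951*(-1952 - 13740)) = (-12398 + (1449 - 1442/11)/(3*(-70/11)))*(-37591 + 28951*(-15692)) = (-12398 + (⅓)*(-11/70)*(14497/11))*(-37591 - 454299092) = (-12398 - 2071/30)*(-454336683) = -374011/30*(-454336683) = 56642305715171/10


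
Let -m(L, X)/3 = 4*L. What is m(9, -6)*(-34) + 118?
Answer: 3790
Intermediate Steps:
m(L, X) = -12*L
m(9, -6)*(-34) + 118 = -12*9*(-34) + 118 = -108*(-34) + 118 = 3672 + 118 = 3790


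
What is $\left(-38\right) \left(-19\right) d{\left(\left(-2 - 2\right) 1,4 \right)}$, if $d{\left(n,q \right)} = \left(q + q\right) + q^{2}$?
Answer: $17328$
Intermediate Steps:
$d{\left(n,q \right)} = q^{2} + 2 q$ ($d{\left(n,q \right)} = 2 q + q^{2} = q^{2} + 2 q$)
$\left(-38\right) \left(-19\right) d{\left(\left(-2 - 2\right) 1,4 \right)} = \left(-38\right) \left(-19\right) 4 \left(2 + 4\right) = 722 \cdot 4 \cdot 6 = 722 \cdot 24 = 17328$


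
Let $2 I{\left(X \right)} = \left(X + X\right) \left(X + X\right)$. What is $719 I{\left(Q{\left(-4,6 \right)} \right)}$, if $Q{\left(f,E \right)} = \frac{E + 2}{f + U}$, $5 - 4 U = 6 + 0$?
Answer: $\frac{1472512}{289} \approx 5095.2$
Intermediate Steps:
$U = - \frac{1}{4}$ ($U = \frac{5}{4} - \frac{6 + 0}{4} = \frac{5}{4} - \frac{3}{2} = - \frac{1}{4} \approx -0.25$)
$Q{\left(f,E \right)} = \frac{2 + E}{- \frac{1}{4} + f}$ ($Q{\left(f,E \right)} = \frac{E + 2}{f - \frac{1}{4}} = \frac{2 + E}{- \frac{1}{4} + f}$)
$I{\left(X \right)} = 2 X^{2}$ ($I{\left(X \right)} = \frac{\left(X + X\right) \left(X + X\right)}{2} = \frac{2 X 2 X}{2} = \frac{4 X^{2}}{2} = 2 X^{2}$)
$719 I{\left(Q{\left(-4,6 \right)} \right)} = 719 \cdot 2 \left(\frac{4 \left(2 + 6\right)}{-1 + 4 \left(-4\right)}\right)^{2} = 719 \cdot 2 \left(4 \frac{1}{-1 - 16} \cdot 8\right)^{2} = 719 \cdot 2 \left(4 \frac{1}{-17} \cdot 8\right)^{2} = 719 \cdot 2 \left(4 \left(- \frac{1}{17}\right) 8\right)^{2} = 719 \cdot 2 \left(- \frac{32}{17}\right)^{2} = 719 \cdot 2 \cdot \frac{1024}{289} = 719 \cdot \frac{2048}{289} = \frac{1472512}{289}$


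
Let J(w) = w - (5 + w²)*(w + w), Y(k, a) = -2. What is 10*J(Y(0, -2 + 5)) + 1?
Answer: 341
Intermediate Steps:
J(w) = w - 2*w*(5 + w²) (J(w) = w - (5 + w²)*2*w = w - 2*w*(5 + w²))
10*J(Y(0, -2 + 5)) + 1 = 10*(-1*(-2)*(9 + 2*(-2)²)) + 1 = 10*(-1*(-2)*(9 + 2*4)) + 1 = 10*(-1*(-2)*(9 + 8)) + 1 = 10*(-1*(-2)*17) + 1 = 10*34 + 1 = 340 + 1 = 341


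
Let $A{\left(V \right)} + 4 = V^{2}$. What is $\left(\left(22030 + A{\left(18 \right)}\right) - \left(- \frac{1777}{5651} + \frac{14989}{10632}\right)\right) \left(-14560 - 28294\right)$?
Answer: $- \frac{28771194145371475}{30040716} \approx -9.5774 \cdot 10^{8}$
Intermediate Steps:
$A{\left(V \right)} = -4 + V^{2}$
$\left(\left(22030 + A{\left(18 \right)}\right) - \left(- \frac{1777}{5651} + \frac{14989}{10632}\right)\right) \left(-14560 - 28294\right) = \left(\left(22030 - \left(4 - 18^{2}\right)\right) - \left(- \frac{1777}{5651} + \frac{14989}{10632}\right)\right) \left(-14560 - 28294\right) = \left(\left(22030 + \left(-4 + 324\right)\right) - \frac{65809775}{60081432}\right) \left(-42854\right) = \left(\left(22030 + 320\right) + \left(- \frac{14989}{10632} + \frac{1777}{5651}\right)\right) \left(-42854\right) = \left(22350 - \frac{65809775}{60081432}\right) \left(-42854\right) = \frac{1342754195425}{60081432} \left(-42854\right) = - \frac{28771194145371475}{30040716}$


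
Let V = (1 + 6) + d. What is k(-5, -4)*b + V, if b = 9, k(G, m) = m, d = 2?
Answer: -27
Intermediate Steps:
V = 9 (V = (1 + 6) + 2 = 7 + 2 = 9)
k(-5, -4)*b + V = -4*9 + 9 = -36 + 9 = -27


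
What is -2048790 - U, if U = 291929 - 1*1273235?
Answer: -1067484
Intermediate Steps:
U = -981306 (U = 291929 - 1273235 = -981306)
-2048790 - U = -2048790 - 1*(-981306) = -2048790 + 981306 = -1067484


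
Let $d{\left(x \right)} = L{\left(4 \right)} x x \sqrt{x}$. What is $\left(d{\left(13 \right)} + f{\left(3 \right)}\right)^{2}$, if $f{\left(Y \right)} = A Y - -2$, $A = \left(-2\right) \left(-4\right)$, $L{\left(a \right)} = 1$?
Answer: $371969 + 8788 \sqrt{13} \approx 4.0365 \cdot 10^{5}$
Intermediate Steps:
$A = 8$
$f{\left(Y \right)} = 2 + 8 Y$ ($f{\left(Y \right)} = 8 Y - -2 = 8 Y + 2 = 2 + 8 Y$)
$d{\left(x \right)} = x^{\frac{5}{2}}$ ($d{\left(x \right)} = 1 x x \sqrt{x} = x x^{\frac{3}{2}} = x^{\frac{5}{2}}$)
$\left(d{\left(13 \right)} + f{\left(3 \right)}\right)^{2} = \left(13^{\frac{5}{2}} + \left(2 + 8 \cdot 3\right)\right)^{2} = \left(169 \sqrt{13} + \left(2 + 24\right)\right)^{2} = \left(169 \sqrt{13} + 26\right)^{2} = \left(26 + 169 \sqrt{13}\right)^{2}$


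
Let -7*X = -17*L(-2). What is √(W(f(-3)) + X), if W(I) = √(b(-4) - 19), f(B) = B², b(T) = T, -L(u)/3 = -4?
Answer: √(1428 + 49*I*√23)/7 ≈ 5.4165 + 0.4427*I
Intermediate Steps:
L(u) = 12 (L(u) = -3*(-4) = 12)
W(I) = I*√23 (W(I) = √(-4 - 19) = √(-23) = I*√23)
X = 204/7 (X = -(-17)*12/7 = -⅐*(-204) = 204/7 ≈ 29.143)
√(W(f(-3)) + X) = √(I*√23 + 204/7) = √(204/7 + I*√23)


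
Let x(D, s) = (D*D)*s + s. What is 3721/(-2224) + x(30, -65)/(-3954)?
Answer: 57767863/4396848 ≈ 13.138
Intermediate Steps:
x(D, s) = s + s*D² (x(D, s) = D²*s + s = s*D² + s = s + s*D²)
3721/(-2224) + x(30, -65)/(-3954) = 3721/(-2224) - 65*(1 + 30²)/(-3954) = 3721*(-1/2224) - 65*(1 + 900)*(-1/3954) = -3721/2224 - 65*901*(-1/3954) = -3721/2224 - 58565*(-1/3954) = -3721/2224 + 58565/3954 = 57767863/4396848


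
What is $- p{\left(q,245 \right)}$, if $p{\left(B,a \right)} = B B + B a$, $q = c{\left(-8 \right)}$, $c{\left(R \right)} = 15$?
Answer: $-3900$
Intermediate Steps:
$q = 15$
$p{\left(B,a \right)} = B^{2} + B a$
$- p{\left(q,245 \right)} = - 15 \left(15 + 245\right) = - 15 \cdot 260 = \left(-1\right) 3900 = -3900$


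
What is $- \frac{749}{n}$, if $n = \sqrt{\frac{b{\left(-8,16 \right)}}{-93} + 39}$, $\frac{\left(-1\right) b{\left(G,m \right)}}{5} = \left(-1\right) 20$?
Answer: $- \frac{749 \sqrt{328011}}{3527} \approx -121.62$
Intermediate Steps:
$b{\left(G,m \right)} = 100$ ($b{\left(G,m \right)} = - 5 \left(\left(-1\right) 20\right) = \left(-5\right) \left(-20\right) = 100$)
$n = \frac{\sqrt{328011}}{93}$ ($n = \sqrt{\frac{100}{-93} + 39} = \sqrt{100 \left(- \frac{1}{93}\right) + 39} = \sqrt{- \frac{100}{93} + 39} = \sqrt{\frac{3527}{93}} = \frac{\sqrt{328011}}{93} \approx 6.1583$)
$- \frac{749}{n} = - \frac{749}{\frac{1}{93} \sqrt{328011}} = - 749 \frac{\sqrt{328011}}{3527} = - \frac{749 \sqrt{328011}}{3527}$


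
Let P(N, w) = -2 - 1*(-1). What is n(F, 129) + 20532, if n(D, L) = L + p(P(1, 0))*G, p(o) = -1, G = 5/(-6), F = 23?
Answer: 123971/6 ≈ 20662.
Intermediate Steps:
G = -5/6 (G = 5*(-1/6) = -5/6 ≈ -0.83333)
P(N, w) = -1 (P(N, w) = -2 + 1 = -1)
n(D, L) = 5/6 + L (n(D, L) = L - 1*(-5/6) = L + 5/6 = 5/6 + L)
n(F, 129) + 20532 = (5/6 + 129) + 20532 = 779/6 + 20532 = 123971/6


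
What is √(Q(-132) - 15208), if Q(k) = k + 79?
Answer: I*√15261 ≈ 123.54*I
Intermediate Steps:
Q(k) = 79 + k
√(Q(-132) - 15208) = √((79 - 132) - 15208) = √(-53 - 15208) = √(-15261) = I*√15261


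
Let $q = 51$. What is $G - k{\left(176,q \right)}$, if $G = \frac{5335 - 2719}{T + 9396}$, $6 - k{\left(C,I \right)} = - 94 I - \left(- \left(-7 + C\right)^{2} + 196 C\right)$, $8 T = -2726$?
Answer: $- \frac{388821971}{36221} \approx -10735.0$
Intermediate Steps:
$T = - \frac{1363}{4}$ ($T = \frac{1}{8} \left(-2726\right) = - \frac{1363}{4} \approx -340.75$)
$k{\left(C,I \right)} = 6 - \left(-7 + C\right)^{2} + 94 I + 196 C$ ($k{\left(C,I \right)} = 6 - \left(- 94 I - \left(- \left(-7 + C\right)^{2} + 196 C\right)\right) = 6 - \left(\left(-7 + C\right)^{2} - 196 C - 94 I\right) = 6 + \left(- \left(-7 + C\right)^{2} + 94 I + 196 C\right) = 6 - \left(-7 + C\right)^{2} + 94 I + 196 C$)
$G = \frac{10464}{36221}$ ($G = \frac{5335 - 2719}{- \frac{1363}{4} + 9396} = \frac{2616}{\frac{36221}{4}} = 2616 \cdot \frac{4}{36221} = \frac{10464}{36221} \approx 0.28889$)
$G - k{\left(176,q \right)} = \frac{10464}{36221} - \left(-43 - 176^{2} + 94 \cdot 51 + 210 \cdot 176\right) = \frac{10464}{36221} - \left(-43 - 30976 + 4794 + 36960\right) = \frac{10464}{36221} - 10735 = - \frac{388821971}{36221}$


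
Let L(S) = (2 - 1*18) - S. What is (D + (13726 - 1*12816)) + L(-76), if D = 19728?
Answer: 20698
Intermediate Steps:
L(S) = -16 - S (L(S) = (2 - 18) - S = -16 - S)
(D + (13726 - 1*12816)) + L(-76) = (19728 + (13726 - 1*12816)) + (-16 - 1*(-76)) = (19728 + (13726 - 12816)) + (-16 + 76) = (19728 + 910) + 60 = 20638 + 60 = 20698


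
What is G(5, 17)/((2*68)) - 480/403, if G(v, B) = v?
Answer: -63265/54808 ≈ -1.1543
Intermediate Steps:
G(5, 17)/((2*68)) - 480/403 = 5/((2*68)) - 480/403 = 5/136 - 480*1/403 = 5*(1/136) - 480/403 = 5/136 - 480/403 = -63265/54808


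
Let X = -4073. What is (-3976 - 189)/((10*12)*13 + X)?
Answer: 595/359 ≈ 1.6574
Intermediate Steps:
(-3976 - 189)/((10*12)*13 + X) = (-3976 - 189)/((10*12)*13 - 4073) = -4165/(120*13 - 4073) = -4165/(1560 - 4073) = -4165/(-2513) = -4165*(-1/2513) = 595/359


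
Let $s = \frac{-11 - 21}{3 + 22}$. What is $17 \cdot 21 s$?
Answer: $- \frac{11424}{25} \approx -456.96$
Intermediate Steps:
$s = - \frac{32}{25} \approx -1.28$
$17 \cdot 21 s = 17 \cdot 21 \left(- \frac{32}{25}\right) = 357 \left(- \frac{32}{25}\right) = - \frac{11424}{25}$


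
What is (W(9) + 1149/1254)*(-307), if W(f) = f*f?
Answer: -10511987/418 ≈ -25148.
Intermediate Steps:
W(f) = f²
(W(9) + 1149/1254)*(-307) = (9² + 1149/1254)*(-307) = (81 + 1149*(1/1254))*(-307) = (81 + 383/418)*(-307) = (34241/418)*(-307) = -10511987/418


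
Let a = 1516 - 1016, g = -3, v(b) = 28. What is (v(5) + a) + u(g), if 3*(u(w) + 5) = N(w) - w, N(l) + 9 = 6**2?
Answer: 533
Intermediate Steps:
N(l) = 27 (N(l) = -9 + 6**2 = -9 + 36 = 27)
a = 500
u(w) = 4 - w/3 (u(w) = -5 + (27 - w)/3 = -5 + (9 - w/3) = 4 - w/3)
(v(5) + a) + u(g) = (28 + 500) + (4 - 1/3*(-3)) = 528 + (4 + 1) = 528 + 5 = 533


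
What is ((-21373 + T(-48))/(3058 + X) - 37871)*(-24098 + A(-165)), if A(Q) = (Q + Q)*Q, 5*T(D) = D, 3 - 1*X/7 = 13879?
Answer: -270334266817832/235185 ≈ -1.1495e+9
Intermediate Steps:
X = -97132 (X = 21 - 7*13879 = 21 - 97153 = -97132)
T(D) = D/5
A(Q) = 2*Q² (A(Q) = (2*Q)*Q = 2*Q²)
((-21373 + T(-48))/(3058 + X) - 37871)*(-24098 + A(-165)) = ((-21373 + (⅕)*(-48))/(3058 - 97132) - 37871)*(-24098 + 2*(-165)²) = ((-21373 - 48/5)/(-94074) - 37871)*(-24098 + 2*27225) = (-106913/5*(-1/94074) - 37871)*(-24098 + 54450) = (106913/470370 - 37871)*30352 = -17813275357/470370*30352 = -270334266817832/235185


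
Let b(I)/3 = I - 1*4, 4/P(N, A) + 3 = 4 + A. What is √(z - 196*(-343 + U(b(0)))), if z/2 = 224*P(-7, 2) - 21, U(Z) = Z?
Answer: 7*√12882/3 ≈ 264.83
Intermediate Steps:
P(N, A) = 4/(1 + A) (P(N, A) = 4/(-3 + (4 + A)) = 4/(1 + A))
b(I) = -12 + 3*I (b(I) = 3*(I - 1*4) = 3*(I - 4) = 3*(-4 + I) = -12 + 3*I)
z = 1666/3 (z = 2*(224*(4/(1 + 2)) - 21) = 2*(224*(4/3) - 21) = 2*(896/3 - 21) = 2*(833/3) = 1666/3 ≈ 555.33)
√(z - 196*(-343 + U(b(0)))) = √(1666/3 - 196*(-343 + (-12 + 3*0))) = √(1666/3 - 196*(-343 + (-12 + 0))) = √(1666/3 - 196*(-343 - 12)) = √(1666/3 - 196*(-355)) = √(1666/3 + 69580) = √(210406/3) = 7*√12882/3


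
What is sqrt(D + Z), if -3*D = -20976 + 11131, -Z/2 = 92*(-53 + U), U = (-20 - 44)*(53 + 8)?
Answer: sqrt(6582327)/3 ≈ 855.20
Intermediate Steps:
U = -3904 (U = -64*61 = -3904)
Z = 728088 (Z = -184*(-53 - 3904) = -184*(-3957) = -2*(-364044) = 728088)
D = 9845/3 (D = -(-20976 + 11131)/3 = -1/3*(-9845) = 9845/3 ≈ 3281.7)
sqrt(D + Z) = sqrt(9845/3 + 728088) = sqrt(2194109/3) = sqrt(6582327)/3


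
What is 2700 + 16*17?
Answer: 2972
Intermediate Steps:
2700 + 16*17 = 2700 + 272 = 2972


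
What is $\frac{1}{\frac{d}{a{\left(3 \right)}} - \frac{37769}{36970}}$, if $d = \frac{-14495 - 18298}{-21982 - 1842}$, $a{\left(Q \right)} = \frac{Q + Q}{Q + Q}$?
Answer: $\frac{440386640}{156274277} \approx 2.818$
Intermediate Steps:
$a{\left(Q \right)} = 1$ ($a{\left(Q \right)} = \frac{2 Q}{2 Q} = 2 Q \frac{1}{2 Q} = 1$)
$d = \frac{32793}{23824}$ ($d = - \frac{32793}{-23824} = \left(-32793\right) \left(- \frac{1}{23824}\right) = \frac{32793}{23824} \approx 1.3765$)
$\frac{1}{\frac{d}{a{\left(3 \right)}} - \frac{37769}{36970}} = \frac{1}{\frac{32793}{23824 \cdot 1} - \frac{37769}{36970}} = \frac{1}{\frac{32793}{23824} \cdot 1 - \frac{37769}{36970}} = \frac{1}{\frac{32793}{23824} - \frac{37769}{36970}} = \frac{1}{\frac{156274277}{440386640}} = \frac{440386640}{156274277}$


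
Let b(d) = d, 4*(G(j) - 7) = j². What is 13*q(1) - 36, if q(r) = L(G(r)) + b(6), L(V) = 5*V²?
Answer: 55337/16 ≈ 3458.6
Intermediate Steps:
G(j) = 7 + j²/4
q(r) = 6 + 5*(7 + r²/4)² (q(r) = 5*(7 + r²/4)² + 6 = 6 + 5*(7 + r²/4)²)
13*q(1) - 36 = 13*(6 + 5*(28 + 1²)²/16) - 36 = 13*(6 + 5*(28 + 1)²/16) - 36 = 13*(6 + (5/16)*29²) - 36 = 13*(6 + (5/16)*841) - 36 = 13*(6 + 4205/16) - 36 = 13*(4301/16) - 36 = 55913/16 - 36 = 55337/16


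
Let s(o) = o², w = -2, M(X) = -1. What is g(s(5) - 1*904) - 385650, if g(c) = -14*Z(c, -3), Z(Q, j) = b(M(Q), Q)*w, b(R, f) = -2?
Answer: -385706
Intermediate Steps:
Z(Q, j) = 4 (Z(Q, j) = -2*(-2) = 4)
g(c) = -56 (g(c) = -14*4 = -56)
g(s(5) - 1*904) - 385650 = -56 - 385650 = -385706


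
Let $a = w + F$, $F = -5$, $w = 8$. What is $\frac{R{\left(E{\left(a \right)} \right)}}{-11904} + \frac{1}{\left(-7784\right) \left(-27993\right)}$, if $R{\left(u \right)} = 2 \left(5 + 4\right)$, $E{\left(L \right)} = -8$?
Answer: $- \frac{2635849}{1743180096} \approx -0.0015121$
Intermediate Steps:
$a = 3$ ($a = 8 - 5 = 3$)
$R{\left(u \right)} = 18$ ($R{\left(u \right)} = 2 \cdot 9 = 18$)
$\frac{R{\left(E{\left(a \right)} \right)}}{-11904} + \frac{1}{\left(-7784\right) \left(-27993\right)} = \frac{18}{-11904} + \frac{1}{\left(-7784\right) \left(-27993\right)} = 18 \left(- \frac{1}{11904}\right) - - \frac{1}{217897512} = - \frac{3}{1984} + \frac{1}{217897512} = - \frac{2635849}{1743180096}$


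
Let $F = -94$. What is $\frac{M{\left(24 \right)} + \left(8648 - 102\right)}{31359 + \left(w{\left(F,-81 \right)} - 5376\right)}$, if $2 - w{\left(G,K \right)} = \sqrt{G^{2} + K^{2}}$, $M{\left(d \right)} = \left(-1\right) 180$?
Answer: $\frac{108695255}{337602414} + \frac{4183 \sqrt{15397}}{337602414} \approx 0.3235$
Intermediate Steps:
$M{\left(d \right)} = -180$
$w{\left(G,K \right)} = 2 - \sqrt{G^{2} + K^{2}}$
$\frac{M{\left(24 \right)} + \left(8648 - 102\right)}{31359 + \left(w{\left(F,-81 \right)} - 5376\right)} = \frac{-180 + \left(8648 - 102\right)}{31359 - \left(5374 + \sqrt{\left(-94\right)^{2} + \left(-81\right)^{2}}\right)} = \frac{-180 + \left(8648 - 102\right)}{31359 - \left(5374 + \sqrt{8836 + 6561}\right)} = \frac{-180 + 8546}{31359 - \left(5374 + \sqrt{15397}\right)} = \frac{8366}{31359 - \left(5374 + \sqrt{15397}\right)} = \frac{8366}{25985 - \sqrt{15397}}$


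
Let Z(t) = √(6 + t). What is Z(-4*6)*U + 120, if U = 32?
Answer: 120 + 96*I*√2 ≈ 120.0 + 135.76*I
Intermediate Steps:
Z(-4*6)*U + 120 = √(6 - 4*6)*32 + 120 = √(6 - 24)*32 + 120 = √(-18)*32 + 120 = (3*I*√2)*32 + 120 = 96*I*√2 + 120 = 120 + 96*I*√2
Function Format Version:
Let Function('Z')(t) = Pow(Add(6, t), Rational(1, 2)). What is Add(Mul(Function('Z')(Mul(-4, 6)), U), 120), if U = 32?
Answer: Add(120, Mul(96, I, Pow(2, Rational(1, 2)))) ≈ Add(120.00, Mul(135.76, I))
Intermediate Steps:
Add(Mul(Function('Z')(Mul(-4, 6)), U), 120) = Add(Mul(Pow(Add(6, Mul(-4, 6)), Rational(1, 2)), 32), 120) = Add(Mul(Pow(Add(6, -24), Rational(1, 2)), 32), 120) = Add(Mul(Pow(-18, Rational(1, 2)), 32), 120) = Add(Mul(Mul(3, I, Pow(2, Rational(1, 2))), 32), 120) = Add(Mul(96, I, Pow(2, Rational(1, 2))), 120) = Add(120, Mul(96, I, Pow(2, Rational(1, 2))))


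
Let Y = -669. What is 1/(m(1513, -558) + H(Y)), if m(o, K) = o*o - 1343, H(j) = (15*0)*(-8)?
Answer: 1/2287826 ≈ 4.3710e-7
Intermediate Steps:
H(j) = 0 (H(j) = 0*(-8) = 0)
m(o, K) = -1343 + o² (m(o, K) = o² - 1343 = -1343 + o²)
1/(m(1513, -558) + H(Y)) = 1/((-1343 + 1513²) + 0) = 1/((-1343 + 2289169) + 0) = 1/(2287826 + 0) = 1/2287826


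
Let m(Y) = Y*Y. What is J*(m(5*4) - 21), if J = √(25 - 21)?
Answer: 758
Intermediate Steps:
J = 2 (J = √4 = 2)
m(Y) = Y²
J*(m(5*4) - 21) = 2*((5*4)² - 21) = 2*(20² - 21) = 2*(400 - 21) = 2*379 = 758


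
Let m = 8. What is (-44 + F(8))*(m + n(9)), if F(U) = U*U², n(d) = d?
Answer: 7956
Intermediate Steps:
F(U) = U³
(-44 + F(8))*(m + n(9)) = (-44 + 8³)*(8 + 9) = (-44 + 512)*17 = 468*17 = 7956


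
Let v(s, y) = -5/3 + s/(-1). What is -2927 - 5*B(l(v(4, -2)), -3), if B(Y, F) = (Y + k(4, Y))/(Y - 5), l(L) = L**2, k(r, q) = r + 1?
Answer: -357929/122 ≈ -2933.8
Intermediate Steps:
v(s, y) = -5/3 - s (v(s, y) = -5*1/3 + s*(-1) = -5/3 - s)
k(r, q) = 1 + r
B(Y, F) = (5 + Y)/(-5 + Y) (B(Y, F) = (Y + (1 + 4))/(Y - 5) = (Y + 5)/(-5 + Y) = (5 + Y)/(-5 + Y))
-2927 - 5*B(l(v(4, -2)), -3) = -2927 - 5*(5 + (-5/3 - 1*4)**2)/(-5 + (-5/3 - 1*4)**2) = -2927 - 5*(5 + (-5/3 - 4)**2)/(-5 + (-5/3 - 4)**2) = -2927 - 5*(5 + (-17/3)**2)/(-5 + (-17/3)**2) = -2927 - 5*(5 + 289/9)/(-5 + 289/9) = -2927 - 5*334/(244/9*9) = -2927 - 45*334/(244*9) = -2927 - 5*167/122 = -2927 - 835/122 = -357929/122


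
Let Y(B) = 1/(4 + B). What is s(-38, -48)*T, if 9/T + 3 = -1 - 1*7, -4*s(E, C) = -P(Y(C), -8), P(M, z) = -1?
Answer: 9/44 ≈ 0.20455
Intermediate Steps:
s(E, C) = -¼ (s(E, C) = -(-1)*(-1)/4 = -¼*1 = -¼)
T = -9/11 (T = 9/(-3 + (-1 - 1*7)) = 9/(-3 + (-1 - 7)) = 9/(-3 - 8) = 9/(-11) = 9*(-1/11) = -9/11 ≈ -0.81818)
s(-38, -48)*T = -¼*(-9/11) = 9/44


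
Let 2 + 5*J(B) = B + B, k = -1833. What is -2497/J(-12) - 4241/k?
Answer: 1768867/3666 ≈ 482.51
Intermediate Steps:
J(B) = -⅖ + 2*B/5 (J(B) = -⅖ + (B + B)/5 = -⅖ + (2*B)/5 = -⅖ + 2*B/5)
-2497/J(-12) - 4241/k = -2497/(-⅖ + (⅖)*(-12)) - 4241/(-1833) = -2497/(-⅖ - 24/5) - 4241*(-1/1833) = -2497/(-26/5) + 4241/1833 = -2497*(-5/26) + 4241/1833 = 12485/26 + 4241/1833 = 1768867/3666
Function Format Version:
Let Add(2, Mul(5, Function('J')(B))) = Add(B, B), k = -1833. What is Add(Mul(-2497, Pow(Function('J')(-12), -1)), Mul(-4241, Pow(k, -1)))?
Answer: Rational(1768867, 3666) ≈ 482.51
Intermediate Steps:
Function('J')(B) = Add(Rational(-2, 5), Mul(Rational(2, 5), B)) (Function('J')(B) = Add(Rational(-2, 5), Mul(Rational(1, 5), Add(B, B))) = Add(Rational(-2, 5), Mul(Rational(1, 5), Mul(2, B))) = Add(Rational(-2, 5), Mul(Rational(2, 5), B)))
Add(Mul(-2497, Pow(Function('J')(-12), -1)), Mul(-4241, Pow(k, -1))) = Add(Mul(-2497, Pow(Add(Rational(-2, 5), Mul(Rational(2, 5), -12)), -1)), Mul(-4241, Pow(-1833, -1))) = Add(Mul(-2497, Pow(Add(Rational(-2, 5), Rational(-24, 5)), -1)), Mul(-4241, Rational(-1, 1833))) = Add(Mul(-2497, Pow(Rational(-26, 5), -1)), Rational(4241, 1833)) = Add(Mul(-2497, Rational(-5, 26)), Rational(4241, 1833)) = Add(Rational(12485, 26), Rational(4241, 1833)) = Rational(1768867, 3666)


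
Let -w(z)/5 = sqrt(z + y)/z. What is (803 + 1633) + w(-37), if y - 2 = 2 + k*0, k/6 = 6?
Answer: 2436 + 5*I*sqrt(33)/37 ≈ 2436.0 + 0.77629*I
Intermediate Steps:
k = 36 (k = 6*6 = 36)
y = 4 (y = 2 + (2 + 36*0) = 2 + (2 + 0) = 2 + 2 = 4)
w(z) = -5*sqrt(4 + z)/z (w(z) = -5*sqrt(z + 4)/z = -5*sqrt(4 + z)/z)
(803 + 1633) + w(-37) = (803 + 1633) - 5*sqrt(4 - 37)/(-37) = 2436 - 5*(-1/37)*sqrt(-33) = 2436 - 5*(-1/37)*I*sqrt(33) = 2436 + 5*I*sqrt(33)/37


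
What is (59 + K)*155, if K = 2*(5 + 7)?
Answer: 12865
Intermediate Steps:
K = 24 (K = 2*12 = 24)
(59 + K)*155 = (59 + 24)*155 = 83*155 = 12865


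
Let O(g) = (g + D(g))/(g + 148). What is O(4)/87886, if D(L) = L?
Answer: 1/1669834 ≈ 5.9886e-7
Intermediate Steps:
O(g) = 2*g/(148 + g) (O(g) = (g + g)/(g + 148) = (2*g)/(148 + g) = 2*g/(148 + g))
O(4)/87886 = (2*4/(148 + 4))/87886 = (2*4/152)*(1/87886) = (2*4*(1/152))*(1/87886) = (1/19)*(1/87886) = 1/1669834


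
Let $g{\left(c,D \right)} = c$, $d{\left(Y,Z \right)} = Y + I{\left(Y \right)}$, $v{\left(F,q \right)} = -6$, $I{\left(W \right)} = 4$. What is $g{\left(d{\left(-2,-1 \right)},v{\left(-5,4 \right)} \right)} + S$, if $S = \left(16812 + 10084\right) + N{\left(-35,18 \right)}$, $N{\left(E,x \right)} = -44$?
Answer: $26854$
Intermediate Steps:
$d{\left(Y,Z \right)} = 4 + Y$ ($d{\left(Y,Z \right)} = Y + 4 = 4 + Y$)
$S = 26852$ ($S = \left(16812 + 10084\right) - 44 = 26896 - 44 = 26852$)
$g{\left(d{\left(-2,-1 \right)},v{\left(-5,4 \right)} \right)} + S = \left(4 - 2\right) + 26852 = 2 + 26852 = 26854$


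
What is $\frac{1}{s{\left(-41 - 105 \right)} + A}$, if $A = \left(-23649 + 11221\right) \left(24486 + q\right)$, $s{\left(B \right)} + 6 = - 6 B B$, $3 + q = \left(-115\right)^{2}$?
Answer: $- \frac{1}{468762926} \approx -2.1333 \cdot 10^{-9}$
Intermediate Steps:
$q = 13222$ ($q = -3 + \left(-115\right)^{2} = -3 + 13225 = 13222$)
$s{\left(B \right)} = -6 - 6 B^{2}$ ($s{\left(B \right)} = -6 + - 6 B B = -6 - 6 B^{2}$)
$A = -468635024$ ($A = \left(-23649 + 11221\right) \left(24486 + 13222\right) = \left(-12428\right) 37708 = -468635024$)
$\frac{1}{s{\left(-41 - 105 \right)} + A} = \frac{1}{\left(-6 - 6 \left(-41 - 105\right)^{2}\right) - 468635024} = \frac{1}{\left(-6 - 6 \left(-146\right)^{2}\right) - 468635024} = \frac{1}{\left(-6 - 127896\right) - 468635024} = \frac{1}{-127902 - 468635024} = \frac{1}{-468762926} = - \frac{1}{468762926}$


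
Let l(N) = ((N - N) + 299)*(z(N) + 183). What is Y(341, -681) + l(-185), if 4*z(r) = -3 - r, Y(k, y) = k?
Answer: 137325/2 ≈ 68663.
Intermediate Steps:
z(r) = -¾ - r/4 (z(r) = (-3 - r)/4 = -¾ - r/4)
l(N) = 217971/4 - 299*N/4 (l(N) = ((N - N) + 299)*((-¾ - N/4) + 183) = (0 + 299)*(729/4 - N/4) = 299*(729/4 - N/4) = 217971/4 - 299*N/4)
Y(341, -681) + l(-185) = 341 + (217971/4 - 299/4*(-185)) = 341 + (217971/4 + 55315/4) = 341 + 136643/2 = 137325/2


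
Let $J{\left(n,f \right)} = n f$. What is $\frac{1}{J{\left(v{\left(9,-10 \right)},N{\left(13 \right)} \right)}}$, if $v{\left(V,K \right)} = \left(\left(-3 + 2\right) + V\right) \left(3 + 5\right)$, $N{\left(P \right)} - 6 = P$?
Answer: $\frac{1}{1216} \approx 0.00082237$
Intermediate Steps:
$N{\left(P \right)} = 6 + P$
$v{\left(V,K \right)} = -8 + 8 V$ ($v{\left(V,K \right)} = \left(-1 + V\right) 8 = -8 + 8 V$)
$J{\left(n,f \right)} = f n$
$\frac{1}{J{\left(v{\left(9,-10 \right)},N{\left(13 \right)} \right)}} = \frac{1}{\left(6 + 13\right) \left(-8 + 8 \cdot 9\right)} = \frac{1}{19 \left(-8 + 72\right)} = \frac{1}{19 \cdot 64} = \frac{1}{1216}$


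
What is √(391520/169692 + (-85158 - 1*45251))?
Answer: I*√234694350176721/42423 ≈ 361.12*I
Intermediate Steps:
√(391520/169692 + (-85158 - 1*45251)) = √(391520*(1/169692) + (-85158 - 45251)) = √(97880/42423 - 130409) = √(-5532243127/42423) = I*√234694350176721/42423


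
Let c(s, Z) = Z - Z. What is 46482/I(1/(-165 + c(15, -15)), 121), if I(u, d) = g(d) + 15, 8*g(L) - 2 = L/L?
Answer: 123952/41 ≈ 3023.2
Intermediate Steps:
c(s, Z) = 0
g(L) = 3/8 (g(L) = ¼ + (L/L)/8 = ¼ + (⅛)*1 = ¼ + ⅛ = 3/8)
I(u, d) = 123/8 (I(u, d) = 3/8 + 15 = 123/8)
46482/I(1/(-165 + c(15, -15)), 121) = 46482/(123/8) = 46482*(8/123) = 123952/41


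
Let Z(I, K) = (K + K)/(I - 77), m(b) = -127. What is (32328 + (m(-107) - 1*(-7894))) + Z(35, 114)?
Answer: 280627/7 ≈ 40090.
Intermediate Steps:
Z(I, K) = 2*K/(-77 + I) (Z(I, K) = (2*K)/(-77 + I) = 2*K/(-77 + I))
(32328 + (m(-107) - 1*(-7894))) + Z(35, 114) = (32328 + (-127 - 1*(-7894))) + 2*114/(-77 + 35) = (32328 + (-127 + 7894)) + 2*114/(-42) = (32328 + 7767) + 2*114*(-1/42) = 40095 - 38/7 = 280627/7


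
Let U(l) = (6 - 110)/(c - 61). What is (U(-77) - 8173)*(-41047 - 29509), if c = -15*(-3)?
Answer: 576195574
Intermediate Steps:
c = 45
U(l) = 13/2 (U(l) = (6 - 110)/(45 - 61) = -104/(-16) = -104*(-1/16) = 13/2)
(U(-77) - 8173)*(-41047 - 29509) = (13/2 - 8173)*(-41047 - 29509) = -16333/2*(-70556) = 576195574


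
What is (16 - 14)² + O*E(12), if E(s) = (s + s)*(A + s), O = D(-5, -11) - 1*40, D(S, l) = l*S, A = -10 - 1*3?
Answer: -356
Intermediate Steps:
A = -13 (A = -10 - 3 = -13)
D(S, l) = S*l
O = 15 (O = -5*(-11) - 1*40 = 55 - 40 = 15)
E(s) = 2*s*(-13 + s) (E(s) = (s + s)*(-13 + s) = (2*s)*(-13 + s) = 2*s*(-13 + s))
(16 - 14)² + O*E(12) = (16 - 14)² + 15*(2*12*(-13 + 12)) = 2² + 15*(2*12*(-1)) = 4 + 15*(-24) = 4 - 360 = -356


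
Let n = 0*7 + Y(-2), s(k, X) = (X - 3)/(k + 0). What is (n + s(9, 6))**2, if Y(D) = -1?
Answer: 4/9 ≈ 0.44444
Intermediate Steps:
s(k, X) = (-3 + X)/k
n = -1 (n = 0*7 - 1 = 0 - 1 = -1)
(n + s(9, 6))**2 = (-1 + (-3 + 6)/9)**2 = (-1 + (1/9)*3)**2 = (-1 + 1/3)**2 = (-2/3)**2 = 4/9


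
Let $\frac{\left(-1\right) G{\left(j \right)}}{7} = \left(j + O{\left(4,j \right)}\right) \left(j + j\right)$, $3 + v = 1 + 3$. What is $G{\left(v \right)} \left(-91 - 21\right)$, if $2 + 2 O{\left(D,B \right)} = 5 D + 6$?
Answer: $20384$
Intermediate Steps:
$v = 1$ ($v = -3 + \left(1 + 3\right) = -3 + 4 = 1$)
$O{\left(D,B \right)} = 2 + \frac{5 D}{2}$ ($O{\left(D,B \right)} = -1 + \frac{5 D + 6}{2} = -1 + \frac{6 + 5 D}{2} = -1 + \left(3 + \frac{5 D}{2}\right) = 2 + \frac{5 D}{2}$)
$G{\left(j \right)} = - 14 j \left(12 + j\right)$ ($G{\left(j \right)} = - 7 \left(j + \left(2 + \frac{5}{2} \cdot 4\right)\right) \left(j + j\right) = - 7 \left(j + \left(2 + 10\right)\right) 2 j = - 7 \left(j + 12\right) 2 j = - 7 \left(12 + j\right) 2 j = - 7 \cdot 2 j \left(12 + j\right) = - 14 j \left(12 + j\right)$)
$G{\left(v \right)} \left(-91 - 21\right) = \left(-14\right) 1 \left(12 + 1\right) \left(-91 - 21\right) = \left(-14\right) 1 \cdot 13 \left(-112\right) = \left(-182\right) \left(-112\right) = 20384$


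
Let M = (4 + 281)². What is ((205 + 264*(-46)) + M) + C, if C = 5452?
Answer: 74738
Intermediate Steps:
M = 81225 (M = 285² = 81225)
((205 + 264*(-46)) + M) + C = ((205 + 264*(-46)) + 81225) + 5452 = ((205 - 12144) + 81225) + 5452 = (-11939 + 81225) + 5452 = 69286 + 5452 = 74738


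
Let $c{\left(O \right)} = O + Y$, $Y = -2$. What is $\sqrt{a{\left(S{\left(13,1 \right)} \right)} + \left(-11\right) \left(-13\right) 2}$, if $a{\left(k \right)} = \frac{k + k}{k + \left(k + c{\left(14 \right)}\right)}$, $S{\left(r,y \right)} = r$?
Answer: $\frac{\sqrt{103493}}{19} \approx 16.932$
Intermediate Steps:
$c{\left(O \right)} = -2 + O$ ($c{\left(O \right)} = O - 2 = -2 + O$)
$a{\left(k \right)} = \frac{2 k}{12 + 2 k}$ ($a{\left(k \right)} = \frac{k + k}{k + \left(k + \left(-2 + 14\right)\right)} = \frac{2 k}{k + \left(k + 12\right)} = \frac{2 k}{k + \left(12 + k\right)} = \frac{2 k}{12 + 2 k}$)
$\sqrt{a{\left(S{\left(13,1 \right)} \right)} + \left(-11\right) \left(-13\right) 2} = \sqrt{\frac{13}{6 + 13} + \left(-11\right) \left(-13\right) 2} = \sqrt{\frac{13}{19} + 143 \cdot 2} = \sqrt{13 \cdot \frac{1}{19} + 286} = \sqrt{\frac{13}{19} + 286} = \sqrt{\frac{5447}{19}} = \frac{\sqrt{103493}}{19}$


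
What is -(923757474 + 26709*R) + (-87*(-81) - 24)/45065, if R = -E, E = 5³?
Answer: -41478675423162/45065 ≈ -9.2042e+8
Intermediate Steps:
E = 125
R = -125 (R = -1*125 = -125)
-(923757474 + 26709*R) + (-87*(-81) - 24)/45065 = -26709/(1/(34586 - 125)) + (-87*(-81) - 24)/45065 = -26709/(1/34461) + (7047 - 24)*(1/45065) = -26709/1/34461 + 7023*(1/45065) = -26709*34461 + 7023/45065 = -920418849 + 7023/45065 = -41478675423162/45065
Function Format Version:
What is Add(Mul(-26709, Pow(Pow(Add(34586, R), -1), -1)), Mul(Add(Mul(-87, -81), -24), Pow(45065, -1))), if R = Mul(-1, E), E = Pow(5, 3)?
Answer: Rational(-41478675423162, 45065) ≈ -9.2042e+8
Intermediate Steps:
E = 125
R = -125 (R = Mul(-1, 125) = -125)
Add(Mul(-26709, Pow(Pow(Add(34586, R), -1), -1)), Mul(Add(Mul(-87, -81), -24), Pow(45065, -1))) = Add(Mul(-26709, Pow(Pow(Add(34586, -125), -1), -1)), Mul(Add(Mul(-87, -81), -24), Pow(45065, -1))) = Add(Mul(-26709, Pow(Pow(34461, -1), -1)), Mul(Add(7047, -24), Rational(1, 45065))) = Add(Mul(-26709, Pow(Rational(1, 34461), -1)), Mul(7023, Rational(1, 45065))) = Add(Mul(-26709, 34461), Rational(7023, 45065)) = Add(-920418849, Rational(7023, 45065)) = Rational(-41478675423162, 45065)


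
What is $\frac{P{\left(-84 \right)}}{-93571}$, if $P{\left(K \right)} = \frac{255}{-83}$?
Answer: $\frac{255}{7766393} \approx 3.2834 \cdot 10^{-5}$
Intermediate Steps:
$P{\left(K \right)} = - \frac{255}{83}$ ($P{\left(K \right)} = 255 \left(- \frac{1}{83}\right) = - \frac{255}{83}$)
$\frac{P{\left(-84 \right)}}{-93571} = - \frac{255}{83 \left(-93571\right)} = \left(- \frac{255}{83}\right) \left(- \frac{1}{93571}\right) = \frac{255}{7766393}$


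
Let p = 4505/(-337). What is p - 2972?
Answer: -1006069/337 ≈ -2985.4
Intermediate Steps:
p = -4505/337 (p = 4505*(-1/337) = -4505/337 ≈ -13.368)
p - 2972 = -4505/337 - 2972 = -1006069/337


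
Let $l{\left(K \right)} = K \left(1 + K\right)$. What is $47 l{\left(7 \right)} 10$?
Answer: $26320$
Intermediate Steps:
$47 l{\left(7 \right)} 10 = 47 \cdot 7 \left(1 + 7\right) 10 = 47 \cdot 7 \cdot 8 \cdot 10 = 47 \cdot 56 \cdot 10 = 2632 \cdot 10 = 26320$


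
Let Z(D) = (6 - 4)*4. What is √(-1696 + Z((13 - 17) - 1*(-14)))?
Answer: 2*I*√422 ≈ 41.085*I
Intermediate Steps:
Z(D) = 8 (Z(D) = 2*4 = 8)
√(-1696 + Z((13 - 17) - 1*(-14))) = √(-1696 + 8) = √(-1688) = 2*I*√422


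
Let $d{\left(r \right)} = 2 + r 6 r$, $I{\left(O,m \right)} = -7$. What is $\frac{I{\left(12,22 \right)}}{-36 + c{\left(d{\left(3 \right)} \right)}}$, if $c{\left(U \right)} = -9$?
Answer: $\frac{7}{45} \approx 0.15556$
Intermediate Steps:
$d{\left(r \right)} = 2 + 6 r^{2}$
$\frac{I{\left(12,22 \right)}}{-36 + c{\left(d{\left(3 \right)} \right)}} = \frac{1}{-36 - 9} \left(-7\right) = \frac{1}{-45} \left(-7\right) = \left(- \frac{1}{45}\right) \left(-7\right) = \frac{7}{45}$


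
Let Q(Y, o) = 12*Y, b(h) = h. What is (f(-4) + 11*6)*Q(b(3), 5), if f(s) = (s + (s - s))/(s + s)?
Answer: 2394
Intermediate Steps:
f(s) = ½ (f(s) = (s + 0)/((2*s)) = s*(1/(2*s)) = ½)
(f(-4) + 11*6)*Q(b(3), 5) = (½ + 11*6)*(12*3) = (½ + 66)*36 = (133/2)*36 = 2394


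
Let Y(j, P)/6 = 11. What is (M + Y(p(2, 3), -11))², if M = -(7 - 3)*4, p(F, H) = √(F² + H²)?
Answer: 2500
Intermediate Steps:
Y(j, P) = 66 (Y(j, P) = 6*11 = 66)
M = -16 (M = -4*4 = -1*16 = -16)
(M + Y(p(2, 3), -11))² = (-16 + 66)² = 50² = 2500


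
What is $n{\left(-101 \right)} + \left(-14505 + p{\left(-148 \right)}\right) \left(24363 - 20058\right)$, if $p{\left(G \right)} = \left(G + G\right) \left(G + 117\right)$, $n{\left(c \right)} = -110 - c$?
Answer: $-22941354$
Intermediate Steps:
$p{\left(G \right)} = 2 G \left(117 + G\right)$
$n{\left(-101 \right)} + \left(-14505 + p{\left(-148 \right)}\right) \left(24363 - 20058\right) = \left(-110 - -101\right) + \left(-14505 + 2 \left(-148\right) \left(117 - 148\right)\right) \left(24363 - 20058\right) = \left(-110 + 101\right) + \left(-14505 + 2 \left(-148\right) \left(-31\right)\right) 4305 = -9 + \left(-14505 + 9176\right) 4305 = -9 - 22941345 = -22941354$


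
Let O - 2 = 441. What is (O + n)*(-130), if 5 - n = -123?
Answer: -74230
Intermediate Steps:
O = 443 (O = 2 + 441 = 443)
n = 128 (n = 5 - 1*(-123) = 5 + 123 = 128)
(O + n)*(-130) = (443 + 128)*(-130) = 571*(-130) = -74230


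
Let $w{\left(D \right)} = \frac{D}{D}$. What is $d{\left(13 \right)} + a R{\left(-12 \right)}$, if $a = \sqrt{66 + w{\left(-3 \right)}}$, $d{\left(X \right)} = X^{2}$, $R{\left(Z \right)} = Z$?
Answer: $169 - 12 \sqrt{67} \approx 70.776$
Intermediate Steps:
$w{\left(D \right)} = 1$
$a = \sqrt{67}$ ($a = \sqrt{66 + 1} = \sqrt{67} \approx 8.1853$)
$d{\left(13 \right)} + a R{\left(-12 \right)} = 13^{2} + \sqrt{67} \left(-12\right) = 169 - 12 \sqrt{67}$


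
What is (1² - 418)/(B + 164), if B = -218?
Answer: 139/18 ≈ 7.7222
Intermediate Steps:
(1² - 418)/(B + 164) = (1² - 418)/(-218 + 164) = (1 - 418)/(-54) = -417*(-1/54) = 139/18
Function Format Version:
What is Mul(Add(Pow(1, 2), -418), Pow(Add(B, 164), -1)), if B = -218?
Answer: Rational(139, 18) ≈ 7.7222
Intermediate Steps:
Mul(Add(Pow(1, 2), -418), Pow(Add(B, 164), -1)) = Mul(Add(Pow(1, 2), -418), Pow(Add(-218, 164), -1)) = Mul(Add(1, -418), Pow(-54, -1)) = Mul(-417, Rational(-1, 54)) = Rational(139, 18)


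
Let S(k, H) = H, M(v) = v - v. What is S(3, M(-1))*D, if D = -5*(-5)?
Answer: 0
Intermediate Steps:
M(v) = 0
D = 25
S(3, M(-1))*D = 0*25 = 0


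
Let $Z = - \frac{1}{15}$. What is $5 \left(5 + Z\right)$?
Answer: $\frac{74}{3} \approx 24.667$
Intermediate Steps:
$Z = - \frac{1}{15}$ ($Z = \left(-1\right) \frac{1}{15} = - \frac{1}{15} \approx -0.066667$)
$5 \left(5 + Z\right) = 5 \left(5 - \frac{1}{15}\right) = 5 \cdot \frac{74}{15} = \frac{74}{3}$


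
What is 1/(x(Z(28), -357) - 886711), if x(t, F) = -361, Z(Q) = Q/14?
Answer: -1/887072 ≈ -1.1273e-6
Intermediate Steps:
Z(Q) = Q/14 (Z(Q) = Q*(1/14) = Q/14)
1/(x(Z(28), -357) - 886711) = 1/(-361 - 886711) = 1/(-887072) = -1/887072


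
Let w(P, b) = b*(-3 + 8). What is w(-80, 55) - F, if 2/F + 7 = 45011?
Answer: 6188049/22502 ≈ 275.00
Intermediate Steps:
F = 1/22502 (F = 2/(-7 + 45011) = 2/45004 = 2*(1/45004) = 1/22502 ≈ 4.4441e-5)
w(P, b) = 5*b (w(P, b) = b*5 = 5*b)
w(-80, 55) - F = 5*55 - 1*1/22502 = 275 - 1/22502 = 6188049/22502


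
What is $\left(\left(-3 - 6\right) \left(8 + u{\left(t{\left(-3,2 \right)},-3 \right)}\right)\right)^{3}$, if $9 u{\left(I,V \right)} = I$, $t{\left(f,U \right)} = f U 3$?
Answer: $-157464$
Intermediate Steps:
$t{\left(f,U \right)} = 3 U f$ ($t{\left(f,U \right)} = U f 3 = 3 U f$)
$u{\left(I,V \right)} = \frac{I}{9}$
$\left(\left(-3 - 6\right) \left(8 + u{\left(t{\left(-3,2 \right)},-3 \right)}\right)\right)^{3} = \left(\left(-3 - 6\right) \left(8 + \frac{3 \cdot 2 \left(-3\right)}{9}\right)\right)^{3} = \left(- 9 \left(8 + \frac{1}{9} \left(-18\right)\right)\right)^{3} = \left(- 9 \left(8 - 2\right)\right)^{3} = \left(\left(-9\right) 6\right)^{3} = \left(-54\right)^{3} = -157464$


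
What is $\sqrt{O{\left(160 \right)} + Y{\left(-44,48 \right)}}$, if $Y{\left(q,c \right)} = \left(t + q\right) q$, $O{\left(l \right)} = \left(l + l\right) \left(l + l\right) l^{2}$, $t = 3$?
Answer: $2 \sqrt{655360451} \approx 51200.0$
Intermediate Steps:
$O{\left(l \right)} = 4 l^{4}$ ($O{\left(l \right)} = 2 l 2 l l^{2} = 4 l^{2} l^{2} = 4 l^{4}$)
$Y{\left(q,c \right)} = q \left(3 + q\right)$ ($Y{\left(q,c \right)} = \left(3 + q\right) q = q \left(3 + q\right)$)
$\sqrt{O{\left(160 \right)} + Y{\left(-44,48 \right)}} = \sqrt{4 \cdot 160^{4} - 44 \left(3 - 44\right)} = \sqrt{4 \cdot 655360000 - -1804} = \sqrt{2621440000 + 1804} = \sqrt{2621441804} = 2 \sqrt{655360451}$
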